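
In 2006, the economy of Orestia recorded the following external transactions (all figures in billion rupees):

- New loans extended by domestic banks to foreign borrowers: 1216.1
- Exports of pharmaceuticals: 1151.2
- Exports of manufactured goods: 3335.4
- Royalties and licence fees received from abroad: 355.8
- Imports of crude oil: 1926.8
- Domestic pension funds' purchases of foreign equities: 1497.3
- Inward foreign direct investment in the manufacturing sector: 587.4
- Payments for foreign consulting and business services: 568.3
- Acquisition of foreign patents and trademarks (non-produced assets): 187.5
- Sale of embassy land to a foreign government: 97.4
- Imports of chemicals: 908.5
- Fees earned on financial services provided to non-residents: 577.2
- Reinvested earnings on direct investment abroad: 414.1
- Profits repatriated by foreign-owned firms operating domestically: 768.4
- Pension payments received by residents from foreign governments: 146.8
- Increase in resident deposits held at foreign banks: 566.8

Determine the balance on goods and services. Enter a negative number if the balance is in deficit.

Goods: -1926.8 - 908.5 + 1151.2 + 3335.4 = 1651.3
Services: 355.8 + 577.2 - 568.3 = 364.7
Trade balance = 1651.3 + 364.7 = 2016.0
(Excluded from the trade balance — financial account: new loans extended by domestic banks to foreign borrowers 1216.1, domestic pension funds' purchases of foreign equities 1497.3, inward foreign direct investment in the manufacturing sector 587.4, increase in resident deposits held at foreign banks 566.8; capital account: acquisition of foreign patents and trademarks (non-produced assets) 187.5, sale of embassy land to a foreign government 97.4; primary income: reinvested earnings on direct investment abroad 414.1, profits repatriated by foreign-owned firms operating domestically 768.4; secondary income: pension payments received by residents from foreign governments 146.8.)

2016.0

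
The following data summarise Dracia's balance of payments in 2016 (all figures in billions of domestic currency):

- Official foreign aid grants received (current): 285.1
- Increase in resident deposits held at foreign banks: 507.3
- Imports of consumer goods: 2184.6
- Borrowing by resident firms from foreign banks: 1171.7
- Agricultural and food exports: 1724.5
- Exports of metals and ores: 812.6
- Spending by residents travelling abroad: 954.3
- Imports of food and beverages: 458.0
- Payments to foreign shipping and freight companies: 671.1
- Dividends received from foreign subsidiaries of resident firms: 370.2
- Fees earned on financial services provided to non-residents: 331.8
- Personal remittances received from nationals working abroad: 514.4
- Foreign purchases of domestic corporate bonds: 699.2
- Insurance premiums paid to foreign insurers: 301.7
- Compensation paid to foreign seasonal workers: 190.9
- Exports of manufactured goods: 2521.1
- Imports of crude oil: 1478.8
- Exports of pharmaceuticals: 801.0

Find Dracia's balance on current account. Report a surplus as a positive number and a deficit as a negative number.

Goods: 812.6 - 1478.8 + 2521.1 + 801.0 - 2184.6 - 458.0 + 1724.5 = 1737.8
Services: -671.1 + 331.8 - 301.7 - 954.3 = -1595.3
Primary income: 370.2 - 190.9 = 179.3
Secondary income: 514.4 + 285.1 = 799.5
Current account = 1737.8 + (-1595.3) + 179.3 + 799.5 = 1121.3
(Excluded from the current account — financial account: increase in resident deposits held at foreign banks 507.3, borrowing by resident firms from foreign banks 1171.7, foreign purchases of domestic corporate bonds 699.2.)

1121.3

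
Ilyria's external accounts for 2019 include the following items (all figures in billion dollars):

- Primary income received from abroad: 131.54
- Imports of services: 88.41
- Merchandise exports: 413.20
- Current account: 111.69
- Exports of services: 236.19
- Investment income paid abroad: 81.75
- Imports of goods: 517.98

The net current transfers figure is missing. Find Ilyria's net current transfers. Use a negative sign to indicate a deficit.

18.90

Current account = goods balance + services balance + net primary income + net secondary income
Sum of the known components = 92.79
Net current transfers = CA - (known components) = 111.69 - 92.79 = 18.90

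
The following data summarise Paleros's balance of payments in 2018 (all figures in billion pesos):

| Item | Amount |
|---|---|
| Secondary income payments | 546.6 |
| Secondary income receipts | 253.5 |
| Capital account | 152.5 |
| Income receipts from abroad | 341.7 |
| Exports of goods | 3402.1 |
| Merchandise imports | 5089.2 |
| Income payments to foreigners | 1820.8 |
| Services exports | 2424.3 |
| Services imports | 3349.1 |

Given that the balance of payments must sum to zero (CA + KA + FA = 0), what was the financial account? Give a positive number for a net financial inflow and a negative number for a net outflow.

4231.6

Goods balance = 3402.1 - 5089.2 = -1687.1
Services balance = 2424.3 - 3349.1 = -924.8
Trade balance (goods + services) = -1687.1 + (-924.8) = -2611.9
Net primary income = 341.7 - 1820.8 = -1479.1
Net secondary income = 253.5 - 546.6 = -293.1
Current account = -2611.9 + (-1479.1) + (-293.1) = -4384.1
Financial account = -(-4384.1 + 152.5) = 4231.6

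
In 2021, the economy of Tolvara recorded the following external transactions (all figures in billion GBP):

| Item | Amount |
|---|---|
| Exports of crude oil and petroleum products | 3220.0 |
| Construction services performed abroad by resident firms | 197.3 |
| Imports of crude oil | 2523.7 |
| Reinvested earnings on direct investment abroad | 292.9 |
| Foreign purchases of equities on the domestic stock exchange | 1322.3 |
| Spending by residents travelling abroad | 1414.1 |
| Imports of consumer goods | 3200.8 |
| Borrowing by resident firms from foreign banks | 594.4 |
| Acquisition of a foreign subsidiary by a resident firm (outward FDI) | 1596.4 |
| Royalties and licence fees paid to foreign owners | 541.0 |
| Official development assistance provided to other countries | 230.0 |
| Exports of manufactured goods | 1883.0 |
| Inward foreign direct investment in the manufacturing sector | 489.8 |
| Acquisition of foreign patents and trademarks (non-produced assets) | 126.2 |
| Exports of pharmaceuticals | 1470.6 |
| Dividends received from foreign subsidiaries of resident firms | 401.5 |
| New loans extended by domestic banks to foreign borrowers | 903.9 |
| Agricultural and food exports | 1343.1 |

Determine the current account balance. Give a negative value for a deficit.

898.8

Goods: 1883.0 - 2523.7 + 1343.1 + 1470.6 + 3220.0 - 3200.8 = 2192.2
Services: 197.3 - 1414.1 - 541.0 = -1757.8
Primary income: 401.5 + 292.9 = 694.4
Secondary income: -230.0
Current account = 2192.2 + (-1757.8) + 694.4 + (-230.0) = 898.8
(Excluded from the current account — financial account: foreign purchases of equities on the domestic stock exchange 1322.3, borrowing by resident firms from foreign banks 594.4, acquisition of a foreign subsidiary by a resident firm (outward FDI) 1596.4, inward foreign direct investment in the manufacturing sector 489.8, new loans extended by domestic banks to foreign borrowers 903.9; capital account: acquisition of foreign patents and trademarks (non-produced assets) 126.2.)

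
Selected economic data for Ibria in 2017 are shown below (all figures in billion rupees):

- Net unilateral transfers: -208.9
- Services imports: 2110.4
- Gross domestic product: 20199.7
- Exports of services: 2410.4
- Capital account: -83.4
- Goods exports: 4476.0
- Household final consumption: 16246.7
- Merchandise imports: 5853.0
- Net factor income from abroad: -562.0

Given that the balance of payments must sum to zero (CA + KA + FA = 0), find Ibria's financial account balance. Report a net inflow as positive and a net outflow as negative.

1931.3

Goods balance = 4476.0 - 5853.0 = -1377.0
Services balance = 2410.4 - 2110.4 = 300.0
Trade balance (goods + services) = -1377.0 + 300.0 = -1077.0
Net primary income = -562.0
Net secondary income = -208.9
Current account = -1077.0 + (-562.0) + (-208.9) = -1847.9
Financial account = -(-1847.9 + (-83.4)) = 1931.3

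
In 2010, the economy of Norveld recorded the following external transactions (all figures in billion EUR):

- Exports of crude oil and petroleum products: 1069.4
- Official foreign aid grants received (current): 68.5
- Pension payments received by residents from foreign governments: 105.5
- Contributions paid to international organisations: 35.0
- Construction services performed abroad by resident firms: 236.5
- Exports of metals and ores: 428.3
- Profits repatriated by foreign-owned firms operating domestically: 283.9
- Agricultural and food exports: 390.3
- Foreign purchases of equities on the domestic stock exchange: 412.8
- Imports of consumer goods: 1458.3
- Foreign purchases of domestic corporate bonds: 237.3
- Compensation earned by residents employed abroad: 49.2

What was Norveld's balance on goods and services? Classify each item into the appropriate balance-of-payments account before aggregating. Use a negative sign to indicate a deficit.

Goods: 1069.4 + 390.3 - 1458.3 + 428.3 = 429.7
Services: 236.5
Trade balance = 429.7 + 236.5 = 666.2
(Excluded from the trade balance — secondary income: official foreign aid grants received (current) 68.5, pension payments received by residents from foreign governments 105.5, contributions paid to international organisations 35.0; primary income: profits repatriated by foreign-owned firms operating domestically 283.9, compensation earned by residents employed abroad 49.2; financial account: foreign purchases of equities on the domestic stock exchange 412.8, foreign purchases of domestic corporate bonds 237.3.)

666.2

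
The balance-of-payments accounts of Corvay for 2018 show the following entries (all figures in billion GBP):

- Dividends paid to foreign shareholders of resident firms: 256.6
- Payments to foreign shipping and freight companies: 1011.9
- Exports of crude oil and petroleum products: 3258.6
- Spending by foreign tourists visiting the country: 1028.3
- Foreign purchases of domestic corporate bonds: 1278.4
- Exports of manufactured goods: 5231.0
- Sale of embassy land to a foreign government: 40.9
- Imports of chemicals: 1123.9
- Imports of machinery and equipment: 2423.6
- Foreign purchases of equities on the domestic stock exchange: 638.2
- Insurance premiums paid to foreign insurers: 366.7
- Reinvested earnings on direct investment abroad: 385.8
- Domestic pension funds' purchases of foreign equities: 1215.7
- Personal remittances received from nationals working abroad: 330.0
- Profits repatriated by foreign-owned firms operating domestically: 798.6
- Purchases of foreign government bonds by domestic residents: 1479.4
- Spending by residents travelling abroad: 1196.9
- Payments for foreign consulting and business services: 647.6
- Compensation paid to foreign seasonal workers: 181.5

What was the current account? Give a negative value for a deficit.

2226.4

Goods: 5231.0 + 3258.6 - 2423.6 - 1123.9 = 4942.1
Services: -1011.9 - 366.7 + 1028.3 - 647.6 - 1196.9 = -2194.8
Primary income: -798.6 - 181.5 + 385.8 - 256.6 = -850.9
Secondary income: 330.0
Current account = 4942.1 + (-2194.8) + (-850.9) + 330.0 = 2226.4
(Excluded from the current account — financial account: foreign purchases of domestic corporate bonds 1278.4, foreign purchases of equities on the domestic stock exchange 638.2, domestic pension funds' purchases of foreign equities 1215.7, purchases of foreign government bonds by domestic residents 1479.4; capital account: sale of embassy land to a foreign government 40.9.)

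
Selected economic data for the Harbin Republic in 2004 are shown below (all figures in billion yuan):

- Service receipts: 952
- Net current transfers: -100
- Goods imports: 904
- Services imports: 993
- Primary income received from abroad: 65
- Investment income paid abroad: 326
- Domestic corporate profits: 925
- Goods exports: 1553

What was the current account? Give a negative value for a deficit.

Goods balance = 1553 - 904 = 649
Services balance = 952 - 993 = -41
Trade balance (goods + services) = 649 + (-41) = 608
Net primary income = 65 - 326 = -261
Net secondary income = -100
Current account = 608 + (-261) + (-100) = 247

247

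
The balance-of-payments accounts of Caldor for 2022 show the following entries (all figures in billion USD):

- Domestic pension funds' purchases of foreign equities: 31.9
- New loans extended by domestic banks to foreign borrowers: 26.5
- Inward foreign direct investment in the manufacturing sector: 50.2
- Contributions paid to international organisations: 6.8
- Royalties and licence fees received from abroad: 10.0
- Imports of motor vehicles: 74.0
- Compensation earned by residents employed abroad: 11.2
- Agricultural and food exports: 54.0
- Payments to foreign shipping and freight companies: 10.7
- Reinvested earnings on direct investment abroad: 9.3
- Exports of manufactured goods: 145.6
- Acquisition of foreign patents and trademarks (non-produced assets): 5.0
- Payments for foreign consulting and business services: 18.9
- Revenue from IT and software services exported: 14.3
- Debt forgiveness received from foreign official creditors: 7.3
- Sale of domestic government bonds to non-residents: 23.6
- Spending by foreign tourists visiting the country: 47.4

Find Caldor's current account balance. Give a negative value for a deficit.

Goods: 145.6 - 74.0 + 54.0 = 125.6
Services: 14.3 + 47.4 + 10.0 - 18.9 - 10.7 = 42.1
Primary income: 11.2 + 9.3 = 20.5
Secondary income: -6.8
Current account = 125.6 + 42.1 + 20.5 + (-6.8) = 181.4
(Excluded from the current account — financial account: domestic pension funds' purchases of foreign equities 31.9, new loans extended by domestic banks to foreign borrowers 26.5, inward foreign direct investment in the manufacturing sector 50.2, sale of domestic government bonds to non-residents 23.6; capital account: acquisition of foreign patents and trademarks (non-produced assets) 5.0, debt forgiveness received from foreign official creditors 7.3.)

181.4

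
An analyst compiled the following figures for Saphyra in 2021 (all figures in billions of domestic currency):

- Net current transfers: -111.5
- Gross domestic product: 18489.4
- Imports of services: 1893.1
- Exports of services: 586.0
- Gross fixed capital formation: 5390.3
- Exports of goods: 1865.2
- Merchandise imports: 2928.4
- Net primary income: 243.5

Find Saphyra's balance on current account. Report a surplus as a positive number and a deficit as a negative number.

Goods balance = 1865.2 - 2928.4 = -1063.2
Services balance = 586.0 - 1893.1 = -1307.1
Trade balance (goods + services) = -1063.2 + (-1307.1) = -2370.3
Net primary income = 243.5
Net secondary income = -111.5
Current account = -2370.3 + 243.5 + (-111.5) = -2238.3

-2238.3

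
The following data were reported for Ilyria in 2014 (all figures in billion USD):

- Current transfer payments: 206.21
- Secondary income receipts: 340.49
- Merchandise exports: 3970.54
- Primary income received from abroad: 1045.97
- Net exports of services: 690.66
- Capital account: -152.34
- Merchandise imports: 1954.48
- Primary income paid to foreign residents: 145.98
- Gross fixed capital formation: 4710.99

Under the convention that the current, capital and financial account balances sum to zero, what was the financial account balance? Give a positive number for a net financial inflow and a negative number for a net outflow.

-3588.65

Goods balance = 3970.54 - 1954.48 = 2016.06
Services balance = 690.66
Trade balance (goods + services) = 2016.06 + 690.66 = 2706.72
Net primary income = 1045.97 - 145.98 = 899.99
Net secondary income = 340.49 - 206.21 = 134.28
Current account = 2706.72 + 899.99 + 134.28 = 3740.99
Financial account = -(3740.99 + (-152.34)) = -3588.65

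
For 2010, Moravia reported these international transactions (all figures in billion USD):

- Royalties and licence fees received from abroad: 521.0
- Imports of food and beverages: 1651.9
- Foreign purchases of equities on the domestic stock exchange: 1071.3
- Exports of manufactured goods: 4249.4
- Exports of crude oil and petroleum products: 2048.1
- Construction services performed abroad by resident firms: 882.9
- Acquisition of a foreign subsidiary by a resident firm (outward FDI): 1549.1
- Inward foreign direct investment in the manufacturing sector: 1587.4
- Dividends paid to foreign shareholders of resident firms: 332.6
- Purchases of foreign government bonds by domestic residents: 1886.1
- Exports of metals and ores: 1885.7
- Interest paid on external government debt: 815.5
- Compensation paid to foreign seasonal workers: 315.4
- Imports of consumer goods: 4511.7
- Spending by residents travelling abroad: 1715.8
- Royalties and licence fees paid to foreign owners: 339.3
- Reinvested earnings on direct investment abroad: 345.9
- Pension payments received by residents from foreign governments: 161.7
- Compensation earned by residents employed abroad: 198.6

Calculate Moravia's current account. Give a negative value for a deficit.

Goods: 4249.4 + 1885.7 + 2048.1 - 4511.7 - 1651.9 = 2019.6
Services: -339.3 + 882.9 + 521.0 - 1715.8 = -651.2
Primary income: 198.6 - 332.6 - 815.5 - 315.4 + 345.9 = -919.0
Secondary income: 161.7
Current account = 2019.6 + (-651.2) + (-919.0) + 161.7 = 611.1
(Excluded from the current account — financial account: foreign purchases of equities on the domestic stock exchange 1071.3, acquisition of a foreign subsidiary by a resident firm (outward FDI) 1549.1, inward foreign direct investment in the manufacturing sector 1587.4, purchases of foreign government bonds by domestic residents 1886.1.)

611.1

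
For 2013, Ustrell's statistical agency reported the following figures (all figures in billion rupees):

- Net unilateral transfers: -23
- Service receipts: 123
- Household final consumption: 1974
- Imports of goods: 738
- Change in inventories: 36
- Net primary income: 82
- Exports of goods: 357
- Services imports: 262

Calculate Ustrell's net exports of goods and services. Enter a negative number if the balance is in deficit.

Goods balance = 357 - 738 = -381
Services balance = 123 - 262 = -139
Trade balance (goods + services) = -381 + (-139) = -520

-520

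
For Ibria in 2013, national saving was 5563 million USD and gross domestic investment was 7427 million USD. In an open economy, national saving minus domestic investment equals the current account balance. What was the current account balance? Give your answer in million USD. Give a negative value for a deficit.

-1864

CA = S - I = 5563 - 7427 = -1864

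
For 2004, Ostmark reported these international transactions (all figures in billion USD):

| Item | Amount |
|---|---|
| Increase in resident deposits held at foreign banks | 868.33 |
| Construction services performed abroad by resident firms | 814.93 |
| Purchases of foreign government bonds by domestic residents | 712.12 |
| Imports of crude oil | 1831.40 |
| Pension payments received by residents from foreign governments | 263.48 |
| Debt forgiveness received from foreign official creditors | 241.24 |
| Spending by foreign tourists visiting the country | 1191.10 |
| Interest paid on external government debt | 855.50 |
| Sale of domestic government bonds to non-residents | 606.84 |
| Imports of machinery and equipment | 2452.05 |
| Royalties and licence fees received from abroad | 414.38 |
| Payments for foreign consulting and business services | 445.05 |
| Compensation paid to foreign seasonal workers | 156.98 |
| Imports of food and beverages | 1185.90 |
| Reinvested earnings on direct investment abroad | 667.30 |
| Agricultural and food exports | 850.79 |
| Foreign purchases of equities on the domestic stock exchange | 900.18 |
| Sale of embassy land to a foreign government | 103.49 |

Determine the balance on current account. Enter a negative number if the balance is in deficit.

-2724.90

Goods: -1831.40 - 2452.05 + 850.79 - 1185.90 = -4618.56
Services: 414.38 + 1191.10 + 814.93 - 445.05 = 1975.36
Primary income: -156.98 - 855.50 + 667.30 = -345.18
Secondary income: 263.48
Current account = (-4618.56) + 1975.36 + (-345.18) + 263.48 = -2724.90
(Excluded from the current account — financial account: increase in resident deposits held at foreign banks 868.33, purchases of foreign government bonds by domestic residents 712.12, sale of domestic government bonds to non-residents 606.84, foreign purchases of equities on the domestic stock exchange 900.18; capital account: debt forgiveness received from foreign official creditors 241.24, sale of embassy land to a foreign government 103.49.)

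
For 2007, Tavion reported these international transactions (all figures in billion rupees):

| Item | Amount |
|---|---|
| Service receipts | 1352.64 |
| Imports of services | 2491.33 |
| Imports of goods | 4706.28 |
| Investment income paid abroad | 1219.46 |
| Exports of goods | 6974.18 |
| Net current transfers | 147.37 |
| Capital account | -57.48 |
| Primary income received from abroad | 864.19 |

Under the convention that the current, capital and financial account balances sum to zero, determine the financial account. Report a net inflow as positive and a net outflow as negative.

Goods balance = 6974.18 - 4706.28 = 2267.90
Services balance = 1352.64 - 2491.33 = -1138.69
Trade balance (goods + services) = 2267.90 + (-1138.69) = 1129.21
Net primary income = 864.19 - 1219.46 = -355.27
Net secondary income = 147.37
Current account = 1129.21 + (-355.27) + 147.37 = 921.31
Financial account = -(921.31 + (-57.48)) = -863.83

-863.83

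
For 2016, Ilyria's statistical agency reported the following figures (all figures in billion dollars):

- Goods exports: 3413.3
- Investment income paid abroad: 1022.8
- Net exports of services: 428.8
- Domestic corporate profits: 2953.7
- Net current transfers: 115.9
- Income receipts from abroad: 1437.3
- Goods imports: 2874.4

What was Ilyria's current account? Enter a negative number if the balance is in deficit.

1498.1

Goods balance = 3413.3 - 2874.4 = 538.9
Services balance = 428.8
Trade balance (goods + services) = 538.9 + 428.8 = 967.7
Net primary income = 1437.3 - 1022.8 = 414.5
Net secondary income = 115.9
Current account = 967.7 + 414.5 + 115.9 = 1498.1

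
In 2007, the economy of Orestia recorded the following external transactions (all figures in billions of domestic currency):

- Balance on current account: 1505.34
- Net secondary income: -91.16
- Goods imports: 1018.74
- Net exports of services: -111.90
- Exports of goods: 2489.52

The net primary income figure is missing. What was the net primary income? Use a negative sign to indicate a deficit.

Current account = goods balance + services balance + net primary income + net secondary income
Sum of the known components = 1267.72
Net primary income = CA - (known components) = 1505.34 - 1267.72 = 237.62

237.62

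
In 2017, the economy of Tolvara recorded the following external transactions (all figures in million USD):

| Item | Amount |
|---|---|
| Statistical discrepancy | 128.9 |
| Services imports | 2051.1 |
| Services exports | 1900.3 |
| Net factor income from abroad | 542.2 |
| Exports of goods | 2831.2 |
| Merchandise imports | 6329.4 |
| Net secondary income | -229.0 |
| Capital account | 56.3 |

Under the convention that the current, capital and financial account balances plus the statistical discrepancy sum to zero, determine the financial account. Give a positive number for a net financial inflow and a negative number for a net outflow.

3150.6

Goods balance = 2831.2 - 6329.4 = -3498.2
Services balance = 1900.3 - 2051.1 = -150.8
Trade balance (goods + services) = -3498.2 + (-150.8) = -3649.0
Net primary income = 542.2
Net secondary income = -229.0
Current account = -3649.0 + 542.2 + (-229.0) = -3335.8
Financial account = -(-3335.8 + 56.3 + 128.9) = 3150.6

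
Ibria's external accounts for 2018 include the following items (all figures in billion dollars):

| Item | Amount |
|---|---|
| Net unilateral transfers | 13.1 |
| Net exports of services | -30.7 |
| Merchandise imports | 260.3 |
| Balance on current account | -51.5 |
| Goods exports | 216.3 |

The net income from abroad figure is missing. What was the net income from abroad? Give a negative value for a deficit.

Current account = goods balance + services balance + net primary income + net secondary income
Sum of the known components = -61.6
Net income from abroad = CA - (known components) = -51.5 - (-61.6) = 10.1

10.1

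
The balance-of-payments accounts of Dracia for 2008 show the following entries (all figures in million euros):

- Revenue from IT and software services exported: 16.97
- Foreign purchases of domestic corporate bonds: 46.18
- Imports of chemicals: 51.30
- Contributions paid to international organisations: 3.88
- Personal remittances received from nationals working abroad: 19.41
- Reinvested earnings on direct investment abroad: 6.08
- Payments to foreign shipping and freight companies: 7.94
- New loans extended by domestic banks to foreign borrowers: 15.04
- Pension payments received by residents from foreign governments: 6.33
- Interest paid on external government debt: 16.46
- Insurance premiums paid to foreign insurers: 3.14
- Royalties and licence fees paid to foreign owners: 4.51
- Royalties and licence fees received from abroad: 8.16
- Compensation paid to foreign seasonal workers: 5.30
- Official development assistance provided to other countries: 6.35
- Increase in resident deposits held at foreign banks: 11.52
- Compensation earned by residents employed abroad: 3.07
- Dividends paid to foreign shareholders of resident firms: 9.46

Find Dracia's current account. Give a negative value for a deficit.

-48.32

Goods: -51.30
Services: 8.16 + 16.97 - 3.14 - 4.51 - 7.94 = 9.54
Primary income: 6.08 - 16.46 + 3.07 - 9.46 - 5.30 = -22.07
Secondary income: 6.33 - 6.35 + 19.41 - 3.88 = 15.51
Current account = (-51.30) + 9.54 + (-22.07) + 15.51 = -48.32
(Excluded from the current account — financial account: foreign purchases of domestic corporate bonds 46.18, new loans extended by domestic banks to foreign borrowers 15.04, increase in resident deposits held at foreign banks 11.52.)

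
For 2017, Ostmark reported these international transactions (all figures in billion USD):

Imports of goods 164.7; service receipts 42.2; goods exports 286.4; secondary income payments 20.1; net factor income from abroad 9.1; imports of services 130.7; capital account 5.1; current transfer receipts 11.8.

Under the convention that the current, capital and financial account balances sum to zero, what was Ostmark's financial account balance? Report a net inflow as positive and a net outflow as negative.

-39.1

Goods balance = 286.4 - 164.7 = 121.7
Services balance = 42.2 - 130.7 = -88.5
Trade balance (goods + services) = 121.7 + (-88.5) = 33.2
Net primary income = 9.1
Net secondary income = 11.8 - 20.1 = -8.3
Current account = 33.2 + 9.1 + (-8.3) = 34.0
Financial account = -(34.0 + 5.1) = -39.1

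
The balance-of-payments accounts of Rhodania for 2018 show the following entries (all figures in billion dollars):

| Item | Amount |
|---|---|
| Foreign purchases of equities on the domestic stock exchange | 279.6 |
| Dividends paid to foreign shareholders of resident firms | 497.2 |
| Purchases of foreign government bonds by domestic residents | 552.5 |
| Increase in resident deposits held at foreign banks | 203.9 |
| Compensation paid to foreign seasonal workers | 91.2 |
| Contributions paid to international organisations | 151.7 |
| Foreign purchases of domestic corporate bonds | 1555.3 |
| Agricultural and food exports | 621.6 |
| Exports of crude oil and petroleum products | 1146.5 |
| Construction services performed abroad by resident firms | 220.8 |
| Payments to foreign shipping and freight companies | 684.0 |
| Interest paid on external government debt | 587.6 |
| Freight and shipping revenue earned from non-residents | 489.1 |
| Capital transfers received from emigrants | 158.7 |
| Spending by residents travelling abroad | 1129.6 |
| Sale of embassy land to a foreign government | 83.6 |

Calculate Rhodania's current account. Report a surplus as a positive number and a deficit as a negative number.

Goods: 621.6 + 1146.5 = 1768.1
Services: -684.0 + 489.1 + 220.8 - 1129.6 = -1103.7
Primary income: -91.2 - 497.2 - 587.6 = -1176.0
Secondary income: -151.7
Current account = 1768.1 + (-1103.7) + (-1176.0) + (-151.7) = -663.3
(Excluded from the current account — financial account: foreign purchases of equities on the domestic stock exchange 279.6, purchases of foreign government bonds by domestic residents 552.5, increase in resident deposits held at foreign banks 203.9, foreign purchases of domestic corporate bonds 1555.3; capital account: capital transfers received from emigrants 158.7, sale of embassy land to a foreign government 83.6.)

-663.3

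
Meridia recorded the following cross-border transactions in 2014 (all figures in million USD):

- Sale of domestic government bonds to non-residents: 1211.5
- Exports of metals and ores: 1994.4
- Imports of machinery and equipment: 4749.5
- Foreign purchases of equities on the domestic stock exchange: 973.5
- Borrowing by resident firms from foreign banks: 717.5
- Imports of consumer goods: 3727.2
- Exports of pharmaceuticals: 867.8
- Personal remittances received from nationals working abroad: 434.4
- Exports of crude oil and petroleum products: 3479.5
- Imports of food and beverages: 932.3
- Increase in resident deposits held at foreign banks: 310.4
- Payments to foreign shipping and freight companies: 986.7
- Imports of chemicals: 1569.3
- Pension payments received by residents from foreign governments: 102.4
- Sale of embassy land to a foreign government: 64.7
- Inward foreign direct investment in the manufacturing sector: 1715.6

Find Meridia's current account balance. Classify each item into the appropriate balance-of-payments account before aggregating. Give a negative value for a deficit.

Goods: -3727.2 - 1569.3 - 932.3 + 1994.4 - 4749.5 + 3479.5 + 867.8 = -4636.6
Services: -986.7
Secondary income: 102.4 + 434.4 = 536.8
Current account = (-4636.6) + (-986.7) + 536.8 = -5086.5
(Excluded from the current account — financial account: sale of domestic government bonds to non-residents 1211.5, foreign purchases of equities on the domestic stock exchange 973.5, borrowing by resident firms from foreign banks 717.5, increase in resident deposits held at foreign banks 310.4, inward foreign direct investment in the manufacturing sector 1715.6; capital account: sale of embassy land to a foreign government 64.7.)

-5086.5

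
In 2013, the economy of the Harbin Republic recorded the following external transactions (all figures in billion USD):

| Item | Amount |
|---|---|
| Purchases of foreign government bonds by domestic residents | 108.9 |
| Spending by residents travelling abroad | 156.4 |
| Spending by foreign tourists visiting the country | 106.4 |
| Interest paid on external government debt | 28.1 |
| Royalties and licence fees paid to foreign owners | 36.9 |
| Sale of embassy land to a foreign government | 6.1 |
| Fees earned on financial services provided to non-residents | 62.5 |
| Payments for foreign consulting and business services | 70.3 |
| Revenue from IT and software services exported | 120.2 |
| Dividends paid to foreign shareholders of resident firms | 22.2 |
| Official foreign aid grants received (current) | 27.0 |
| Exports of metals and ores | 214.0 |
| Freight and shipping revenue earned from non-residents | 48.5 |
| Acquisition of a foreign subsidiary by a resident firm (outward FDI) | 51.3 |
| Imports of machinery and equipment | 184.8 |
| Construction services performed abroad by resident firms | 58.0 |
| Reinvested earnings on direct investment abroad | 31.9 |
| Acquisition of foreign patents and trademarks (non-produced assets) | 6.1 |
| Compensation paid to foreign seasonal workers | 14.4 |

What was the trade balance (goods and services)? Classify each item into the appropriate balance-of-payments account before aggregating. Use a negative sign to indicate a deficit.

Goods: -184.8 + 214.0 = 29.2
Services: 62.5 - 70.3 + 58.0 - 156.4 + 106.4 - 36.9 + 48.5 + 120.2 = 132.0
Trade balance = 29.2 + 132.0 = 161.2
(Excluded from the trade balance — financial account: purchases of foreign government bonds by domestic residents 108.9, acquisition of a foreign subsidiary by a resident firm (outward FDI) 51.3; primary income: interest paid on external government debt 28.1, dividends paid to foreign shareholders of resident firms 22.2, reinvested earnings on direct investment abroad 31.9, compensation paid to foreign seasonal workers 14.4; capital account: sale of embassy land to a foreign government 6.1, acquisition of foreign patents and trademarks (non-produced assets) 6.1; secondary income: official foreign aid grants received (current) 27.0.)

161.2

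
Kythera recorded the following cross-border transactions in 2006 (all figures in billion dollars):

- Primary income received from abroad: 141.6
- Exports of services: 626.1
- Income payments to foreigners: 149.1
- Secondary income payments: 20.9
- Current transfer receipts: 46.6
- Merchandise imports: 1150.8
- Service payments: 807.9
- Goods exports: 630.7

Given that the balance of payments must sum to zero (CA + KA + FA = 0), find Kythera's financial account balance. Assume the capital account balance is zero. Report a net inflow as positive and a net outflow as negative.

Goods balance = 630.7 - 1150.8 = -520.1
Services balance = 626.1 - 807.9 = -181.8
Trade balance (goods + services) = -520.1 + (-181.8) = -701.9
Net primary income = 141.6 - 149.1 = -7.5
Net secondary income = 46.6 - 20.9 = 25.7
Current account = -701.9 + (-7.5) + 25.7 = -683.7
Financial account = -(-683.7) = 683.7

683.7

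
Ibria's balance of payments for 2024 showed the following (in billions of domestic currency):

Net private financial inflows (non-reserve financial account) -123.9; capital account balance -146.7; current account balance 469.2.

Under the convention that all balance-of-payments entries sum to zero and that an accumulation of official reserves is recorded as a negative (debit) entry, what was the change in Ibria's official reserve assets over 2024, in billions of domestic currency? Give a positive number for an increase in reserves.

Official reserve transactions balance = -(469.2 + (-146.7) + (-123.9)) = -198.6
An accumulation of reserves is recorded as a debit (negative entry), so the change in the stock of reserves is the negative of that balance.
Change in official reserves = -(-198.6) = 198.6

198.6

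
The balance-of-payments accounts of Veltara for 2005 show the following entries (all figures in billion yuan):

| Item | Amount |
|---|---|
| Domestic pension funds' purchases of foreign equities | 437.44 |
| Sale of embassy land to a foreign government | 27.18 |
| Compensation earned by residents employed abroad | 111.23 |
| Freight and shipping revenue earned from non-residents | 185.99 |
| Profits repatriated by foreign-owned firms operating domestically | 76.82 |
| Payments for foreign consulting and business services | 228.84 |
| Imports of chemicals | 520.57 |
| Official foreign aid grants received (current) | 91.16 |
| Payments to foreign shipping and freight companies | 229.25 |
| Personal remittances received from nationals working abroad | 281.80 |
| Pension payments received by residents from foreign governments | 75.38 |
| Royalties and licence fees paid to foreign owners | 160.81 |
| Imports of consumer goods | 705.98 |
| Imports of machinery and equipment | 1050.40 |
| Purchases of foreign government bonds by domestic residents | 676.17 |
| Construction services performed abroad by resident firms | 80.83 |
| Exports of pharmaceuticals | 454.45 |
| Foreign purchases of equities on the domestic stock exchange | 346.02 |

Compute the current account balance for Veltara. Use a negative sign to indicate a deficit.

-1691.83

Goods: -1050.40 - 705.98 - 520.57 + 454.45 = -1822.50
Services: -229.25 + 80.83 - 228.84 + 185.99 - 160.81 = -352.08
Primary income: 111.23 - 76.82 = 34.41
Secondary income: 281.80 + 91.16 + 75.38 = 448.34
Current account = (-1822.50) + (-352.08) + 34.41 + 448.34 = -1691.83
(Excluded from the current account — financial account: domestic pension funds' purchases of foreign equities 437.44, purchases of foreign government bonds by domestic residents 676.17, foreign purchases of equities on the domestic stock exchange 346.02; capital account: sale of embassy land to a foreign government 27.18.)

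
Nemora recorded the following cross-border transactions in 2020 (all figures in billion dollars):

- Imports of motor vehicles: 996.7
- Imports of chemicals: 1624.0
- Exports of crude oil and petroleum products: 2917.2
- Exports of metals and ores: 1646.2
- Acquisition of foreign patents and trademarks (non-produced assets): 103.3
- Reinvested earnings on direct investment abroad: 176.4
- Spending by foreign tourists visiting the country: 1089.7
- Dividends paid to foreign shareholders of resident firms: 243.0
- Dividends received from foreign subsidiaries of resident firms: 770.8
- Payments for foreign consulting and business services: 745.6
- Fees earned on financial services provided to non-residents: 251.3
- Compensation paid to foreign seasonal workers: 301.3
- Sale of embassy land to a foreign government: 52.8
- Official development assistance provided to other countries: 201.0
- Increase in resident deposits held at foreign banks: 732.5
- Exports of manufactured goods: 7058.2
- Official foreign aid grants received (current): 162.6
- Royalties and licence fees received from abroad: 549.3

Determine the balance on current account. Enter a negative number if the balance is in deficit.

10510.1

Goods: 1646.2 - 1624.0 + 7058.2 + 2917.2 - 996.7 = 9000.9
Services: 1089.7 + 251.3 - 745.6 + 549.3 = 1144.7
Primary income: -243.0 + 176.4 + 770.8 - 301.3 = 402.9
Secondary income: -201.0 + 162.6 = -38.4
Current account = 9000.9 + 1144.7 + 402.9 + (-38.4) = 10510.1
(Excluded from the current account — capital account: acquisition of foreign patents and trademarks (non-produced assets) 103.3, sale of embassy land to a foreign government 52.8; financial account: increase in resident deposits held at foreign banks 732.5.)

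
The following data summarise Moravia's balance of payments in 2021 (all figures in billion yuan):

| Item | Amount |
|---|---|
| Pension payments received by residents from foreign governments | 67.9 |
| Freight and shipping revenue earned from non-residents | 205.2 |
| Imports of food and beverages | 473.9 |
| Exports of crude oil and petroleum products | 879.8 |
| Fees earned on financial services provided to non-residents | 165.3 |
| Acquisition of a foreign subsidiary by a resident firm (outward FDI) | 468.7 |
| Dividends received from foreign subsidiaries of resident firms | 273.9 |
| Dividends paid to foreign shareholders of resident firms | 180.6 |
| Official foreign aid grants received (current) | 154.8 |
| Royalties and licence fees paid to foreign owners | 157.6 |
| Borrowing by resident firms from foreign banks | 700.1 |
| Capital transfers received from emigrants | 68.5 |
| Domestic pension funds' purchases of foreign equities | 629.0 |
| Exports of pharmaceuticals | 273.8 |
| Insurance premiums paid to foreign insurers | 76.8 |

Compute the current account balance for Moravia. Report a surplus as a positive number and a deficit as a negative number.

1131.8

Goods: -473.9 + 273.8 + 879.8 = 679.7
Services: -76.8 + 165.3 - 157.6 + 205.2 = 136.1
Primary income: 273.9 - 180.6 = 93.3
Secondary income: 67.9 + 154.8 = 222.7
Current account = 679.7 + 136.1 + 93.3 + 222.7 = 1131.8
(Excluded from the current account — financial account: acquisition of a foreign subsidiary by a resident firm (outward FDI) 468.7, borrowing by resident firms from foreign banks 700.1, domestic pension funds' purchases of foreign equities 629.0; capital account: capital transfers received from emigrants 68.5.)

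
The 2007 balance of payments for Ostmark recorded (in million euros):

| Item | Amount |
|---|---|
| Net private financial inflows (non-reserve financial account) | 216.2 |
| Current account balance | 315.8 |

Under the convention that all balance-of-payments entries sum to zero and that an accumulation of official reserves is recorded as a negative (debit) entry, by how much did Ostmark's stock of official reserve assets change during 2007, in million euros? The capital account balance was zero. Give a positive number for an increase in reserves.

532.0

Official reserve transactions balance = -(315.8 + 216.2) = -532.0
An accumulation of reserves is recorded as a debit (negative entry), so the change in the stock of reserves is the negative of that balance.
Change in official reserves = -(-532.0) = 532.0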